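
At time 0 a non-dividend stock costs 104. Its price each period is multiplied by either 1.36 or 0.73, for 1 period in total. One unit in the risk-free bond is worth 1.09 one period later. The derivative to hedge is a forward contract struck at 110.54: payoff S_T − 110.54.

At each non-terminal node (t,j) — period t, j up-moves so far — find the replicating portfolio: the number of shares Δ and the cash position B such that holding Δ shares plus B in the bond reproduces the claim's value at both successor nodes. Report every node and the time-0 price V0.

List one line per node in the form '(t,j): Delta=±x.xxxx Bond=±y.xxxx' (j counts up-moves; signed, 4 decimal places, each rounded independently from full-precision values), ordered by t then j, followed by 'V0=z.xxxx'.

(0,0): Delta=1.0000 Bond=-101.4128
V0=2.5872

Risk-neutral probability p* = (R−d)/(u−d) = (1.09−0.73)/(1.36−0.73) = 0.5714.
Terminal values V(1,·): V(1,0)=-34.6200, V(1,1)=30.9000
  t=0,j=0: stock 104.0000 → up 141.4400 (V=30.9000), down 75.9200 (V=-34.6200). Price 2.5872; hedge Δ=1.0000, bond B=-101.4128.
Check: Δ(0,0)·S0 + B(0,0) = 2.5872 = V0.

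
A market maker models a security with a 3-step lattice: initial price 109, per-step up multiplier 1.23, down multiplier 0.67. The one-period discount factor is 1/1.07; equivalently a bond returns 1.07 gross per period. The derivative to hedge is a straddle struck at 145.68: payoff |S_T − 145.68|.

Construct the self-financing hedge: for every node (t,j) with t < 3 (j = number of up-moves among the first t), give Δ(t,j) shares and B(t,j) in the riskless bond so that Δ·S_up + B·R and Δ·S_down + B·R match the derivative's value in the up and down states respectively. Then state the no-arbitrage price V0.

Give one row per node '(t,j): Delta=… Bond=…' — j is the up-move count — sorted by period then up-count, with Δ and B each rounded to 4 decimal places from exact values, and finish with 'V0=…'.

No-arbitrage ⇒ martingale measure with p* = (R−d)/(u−d) = 0.7143.
Terminal payoffs: V(3,0)=112.8968, V(3,1)=85.4960, V(3,2)=35.1929, V(3,3)=57.1545
  t=2,j=0: stock 48.9301 → up 60.1840 (V=85.4960), down 32.7832 (V=112.8968). Price 87.2194; hedge Δ=-1.0000, bond B=136.1495.
  t=2,j=1: stock 89.8269 → up 110.4871 (V=35.1929), down 60.1840 (V=85.4960). Price 46.3226; hedge Δ=-1.0000, bond B=136.1495.
  t=2,j=2: stock 164.9061 → up 202.8345 (V=57.1545), down 110.4871 (V=35.1929). Price 47.5512; hedge Δ=0.2378, bond B=8.3341.
  t=1,j=0: stock 73.0300 → up 89.8269 (V=46.3226), down 48.9301 (V=87.2194). Price 54.2126; hedge Δ=-1.0000, bond B=127.2426.
  t=1,j=1: stock 134.0700 → up 164.9061 (V=47.5512), down 89.8269 (V=46.3226). Price 44.1123; hedge Δ=0.0164, bond B=41.9185.
  t=0,j=0: stock 109.0000 → up 134.0700 (V=44.1123), down 73.0300 (V=54.2126). Price 43.9234; hedge Δ=-0.1655, bond B=61.9596.
Self-financing check: at every node Δ·S+B equals the discounted successor values.

(0,0): Delta=-0.1655 Bond=61.9596
(1,0): Delta=-1.0000 Bond=127.2426
(1,1): Delta=0.0164 Bond=41.9185
(2,0): Delta=-1.0000 Bond=136.1495
(2,1): Delta=-1.0000 Bond=136.1495
(2,2): Delta=0.2378 Bond=8.3341
V0=43.9234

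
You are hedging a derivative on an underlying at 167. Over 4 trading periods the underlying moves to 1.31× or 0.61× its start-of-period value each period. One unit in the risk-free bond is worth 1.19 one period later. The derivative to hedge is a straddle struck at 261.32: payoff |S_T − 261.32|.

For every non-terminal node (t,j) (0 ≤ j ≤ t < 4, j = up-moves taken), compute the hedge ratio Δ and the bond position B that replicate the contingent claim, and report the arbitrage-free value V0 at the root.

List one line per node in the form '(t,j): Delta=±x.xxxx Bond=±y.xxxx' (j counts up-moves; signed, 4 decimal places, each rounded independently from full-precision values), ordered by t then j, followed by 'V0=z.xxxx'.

(0,0): Delta=0.3311 Bond=16.3593
(1,0): Delta=-1.0000 Bond=155.0714
(1,1): Delta=0.4594 Bond=-8.5884
(2,0): Delta=-1.0000 Bond=184.5350
(2,1): Delta=-1.0000 Bond=184.5350
(2,2): Delta=0.6000 Bond=-50.5144
(3,0): Delta=-1.0000 Bond=219.5966
(3,1): Delta=-1.0000 Bond=219.5966
(3,2): Delta=-1.0000 Bond=219.5966
(3,3): Delta=0.7541 Bond=-117.9829
V0=71.6607

The replicating-portfolio and risk-neutral prices coincide; use p* = (1.19−0.61)/(1.31−0.61) = 0.8286 for the latter.
Terminal payoffs: V(4,0)=238.1974, V(4,1)=211.6634, V(4,2)=154.6803, V(4,3)=32.3070, V(4,4)=230.4949
  t=3,j=0: stock 37.9058 → up 49.6566 (V=211.6634), down 23.1226 (V=238.1974). Price 181.6908; hedge Δ=-1.0000, bond B=219.5966.
  t=3,j=1: stock 81.4043 → up 106.6397 (V=154.6803), down 49.6566 (V=211.6634). Price 138.1923; hedge Δ=-1.0000, bond B=219.5966.
  t=3,j=2: stock 174.8191 → up 229.0130 (V=32.3070), down 106.6397 (V=154.6803). Price 44.7775; hedge Δ=-1.0000, bond B=219.5966.
  t=3,j=3: stock 375.4312 → up 491.8149 (V=230.4949), down 229.0130 (V=32.3070). Price 165.1427; hedge Δ=0.7541, bond B=-117.9829.
  t=2,j=0: stock 62.1407 → up 81.4043 (V=138.1923), down 37.9058 (V=181.6908). Price 122.3943; hedge Δ=-1.0000, bond B=184.5350.
  t=2,j=1: stock 133.4497 → up 174.8191 (V=44.7775), down 81.4043 (V=138.1923). Price 51.0853; hedge Δ=-1.0000, bond B=184.5350.
  t=2,j=2: stock 286.5887 → up 375.4312 (V=165.1427), down 174.8191 (V=44.7775). Price 121.4359; hedge Δ=0.6000, bond B=-50.5144.
  t=1,j=0: stock 101.8700 → up 133.4497 (V=51.0853), down 62.1407 (V=122.3943). Price 53.2014; hedge Δ=-1.0000, bond B=155.0714.
  t=1,j=1: stock 218.7700 → up 286.5887 (V=121.4359), down 133.4497 (V=51.0853). Price 91.9124; hedge Δ=0.4594, bond B=-8.5884.
  t=0,j=0: stock 167.0000 → up 218.7700 (V=91.9124), down 101.8700 (V=53.2014). Price 71.6607; hedge Δ=0.3311, bond B=16.3593.
Each (Δ,B) replicates both successor values, so the strategy is self-financing and V0 is arbitrage-free.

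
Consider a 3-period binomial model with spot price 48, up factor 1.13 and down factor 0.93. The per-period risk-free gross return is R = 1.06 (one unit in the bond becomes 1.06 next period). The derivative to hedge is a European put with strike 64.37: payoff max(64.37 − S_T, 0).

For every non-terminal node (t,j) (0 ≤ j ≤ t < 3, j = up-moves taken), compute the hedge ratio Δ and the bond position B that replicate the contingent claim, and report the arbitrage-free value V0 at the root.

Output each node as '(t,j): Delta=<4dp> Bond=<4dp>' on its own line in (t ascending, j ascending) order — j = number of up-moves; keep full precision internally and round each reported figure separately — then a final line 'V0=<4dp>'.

(0,0): Delta=-0.8085 Bond=45.9816
(1,0): Delta=-1.0000 Bond=57.2891
(1,1): Delta=-0.7236 Bond=44.1374
(2,0): Delta=-1.0000 Bond=60.7264
(2,1): Delta=-1.0000 Bond=60.7264
(2,2): Delta=-0.6012 Bond=39.2791
V0=7.1736

No-arbitrage ⇒ martingale measure with p* = (R−d)/(u−d) = 0.6500.
Terminal values V(3,·): V(3,0)=25.7609, V(3,1)=17.4578, V(3,2)=7.3692, V(3,3)=0.0000
(2,0): S=41.5152. Δ = (V_up−V_dn)/(S_up−S_dn) = (17.4578−25.7609)/(46.9122−38.6091) = -1.0000. V = [p*·17.4578 + (1−p*)·25.7609]/1.06 = 19.2112. B = V − Δ·S = 60.7264.
(2,1): S=50.4432. Δ = (V_up−V_dn)/(S_up−S_dn) = (7.3692−17.4578)/(57.0008−46.9122) = -1.0000. V = [p*·7.3692 + (1−p*)·17.4578]/1.06 = 10.2832. B = V − Δ·S = 60.7264.
(2,2): S=61.2912. Δ = (V_up−V_dn)/(S_up−S_dn) = (0.0000−7.3692)/(69.2591−57.0008) = -0.6012. V = [p*·0.0000 + (1−p*)·7.3692]/1.06 = 2.4332. B = V − Δ·S = 39.2791.
(1,0): S=44.6400. Δ = (V_up−V_dn)/(S_up−S_dn) = (10.2832−19.2112)/(50.4432−41.5152) = -1.0000. V = [p*·10.2832 + (1−p*)·19.2112]/1.06 = 12.6491. B = V − Δ·S = 57.2891.
(1,1): S=54.2400. Δ = (V_up−V_dn)/(S_up−S_dn) = (2.4332−10.2832)/(61.2912−50.4432) = -0.7236. V = [p*·2.4332 + (1−p*)·10.2832]/1.06 = 4.8875. B = V − Δ·S = 44.1374.
(0,0): S=48.0000. Δ = (V_up−V_dn)/(S_up−S_dn) = (4.8875−12.6491)/(54.2400−44.6400) = -0.8085. V = [p*·4.8875 + (1−p*)·12.6491]/1.06 = 7.1736. B = V − Δ·S = 45.9816.
Root portfolio cost Δ·48+B reproduces V0=7.1736.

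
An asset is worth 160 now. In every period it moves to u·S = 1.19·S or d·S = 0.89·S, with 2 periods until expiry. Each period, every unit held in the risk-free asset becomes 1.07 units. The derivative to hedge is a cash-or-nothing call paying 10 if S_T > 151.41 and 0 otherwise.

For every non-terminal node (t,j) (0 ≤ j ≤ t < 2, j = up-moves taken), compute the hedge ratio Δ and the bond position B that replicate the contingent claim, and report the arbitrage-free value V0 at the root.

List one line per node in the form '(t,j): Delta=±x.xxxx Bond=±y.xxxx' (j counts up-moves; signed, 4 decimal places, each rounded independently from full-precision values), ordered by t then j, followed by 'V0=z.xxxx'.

(0,0): Delta=0.0779 Bond=-5.1242
(1,0): Delta=0.2341 Bond=-27.7259
(1,1): Delta=0.0000 Bond=9.3458
V0=7.3369

The replicating-portfolio and risk-neutral prices coincide; use p* = (1.07−0.89)/(1.19−0.89) = 0.6000 for the latter.
Payoff layer (t=2): V(2,0)=0.0000, V(2,1)=10.0000, V(2,2)=10.0000
  t=1,j=0: stock 142.4000 → up 169.4560 (V=10.0000), down 126.7360 (V=0.0000). Price 5.6075; hedge Δ=0.2341, bond B=-27.7259.
  t=1,j=1: stock 190.4000 → up 226.5760 (V=10.0000), down 169.4560 (V=10.0000). Price 9.3458; hedge Δ=0.0000, bond B=9.3458.
  t=0,j=0: stock 160.0000 → up 190.4000 (V=9.3458), down 142.4000 (V=5.6075). Price 7.3369; hedge Δ=0.0779, bond B=-5.1242.
Root portfolio cost Δ·160+B reproduces V0=7.3369.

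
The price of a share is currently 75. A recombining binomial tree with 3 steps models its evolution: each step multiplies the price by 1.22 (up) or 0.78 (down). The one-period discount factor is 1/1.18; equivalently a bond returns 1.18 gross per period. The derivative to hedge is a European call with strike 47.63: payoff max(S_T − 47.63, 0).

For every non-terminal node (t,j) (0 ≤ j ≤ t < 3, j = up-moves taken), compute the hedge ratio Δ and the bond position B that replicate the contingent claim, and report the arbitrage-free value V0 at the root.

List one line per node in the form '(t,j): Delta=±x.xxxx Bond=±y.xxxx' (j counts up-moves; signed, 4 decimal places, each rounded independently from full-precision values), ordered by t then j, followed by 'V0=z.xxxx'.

(0,0): Delta=0.9978 Bond=-28.8212
(1,0): Delta=0.9640 Bond=-32.0278
(1,1): Delta=1.0000 Bond=-34.2071
(2,0): Delta=0.4004 Bond=-12.0765
(2,1): Delta=1.0000 Bond=-40.3644
(2,2): Delta=1.0000 Bond=-40.3644
V0=46.0164

Under the risk-neutral measure, an up-move has probability p* = (R−d)/(u−d) = 0.9091 and values discount at R = 1.18.
Payoff layer (t=3): V(3,0)=0.0000, V(3,1)=8.0386, V(3,2)=39.4414, V(3,3)=88.5586
Node (2,0) S=45.6300: V=(p*·8.0386+(1−p*)·0.0000)/1.18=6.1931; Δ=(8.0386−0.0000)/(55.6686−35.5914)=0.4004; B=V−Δ·S=-12.0765
Node (2,1) S=71.3700: V=(p*·39.4414+(1−p*)·8.0386)/1.18=31.0056; Δ=(39.4414−8.0386)/(87.0714−55.6686)=1.0000; B=V−Δ·S=-40.3644
Node (2,2) S=111.6300: V=(p*·88.5586+(1−p*)·39.4414)/1.18=71.2656; Δ=(88.5586−39.4414)/(136.1886−87.0714)=1.0000; B=V−Δ·S=-40.3644
Node (1,0) S=58.5000: V=(p*·31.0056+(1−p*)·6.1931)/1.18=24.3643; Δ=(31.0056−6.1931)/(71.3700−45.6300)=0.9640; B=V−Δ·S=-32.0278
Node (1,1) S=91.5000: V=(p*·71.2656+(1−p*)·31.0056)/1.18=57.2929; Δ=(71.2656−31.0056)/(111.6300−71.3700)=1.0000; B=V−Δ·S=-34.2071
Node (0,0) S=75.0000: V=(p*·57.2929+(1−p*)·24.3643)/1.18=46.0164; Δ=(57.2929−24.3643)/(91.5000−58.5000)=0.9978; B=V−Δ·S=-28.8212
Check: Δ(0,0)·S0 + B(0,0) = 46.0164 = V0.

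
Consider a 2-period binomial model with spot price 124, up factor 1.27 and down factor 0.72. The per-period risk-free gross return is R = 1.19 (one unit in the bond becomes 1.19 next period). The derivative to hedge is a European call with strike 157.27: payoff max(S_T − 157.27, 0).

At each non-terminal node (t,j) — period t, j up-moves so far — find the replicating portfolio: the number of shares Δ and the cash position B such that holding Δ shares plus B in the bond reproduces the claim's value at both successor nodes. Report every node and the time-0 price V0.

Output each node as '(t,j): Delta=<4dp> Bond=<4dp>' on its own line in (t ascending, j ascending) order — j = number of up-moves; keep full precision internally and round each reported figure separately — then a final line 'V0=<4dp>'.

(0,0): Delta=0.4499 Bond=-33.7551
(1,0): Delta=0.0000 Bond=0.0000
(1,1): Delta=0.4933 Bond=-47.0058
V0=22.0346

Since d<R<u, set p* = (R−d)/(u−d) = 0.8545; price each node as the discounted p*-expectation of its children.
At expiry t=2: V(2,0)=0.0000, V(2,1)=0.0000, V(2,2)=42.7296
(1,0): S=89.2800. Δ = (V_up−V_dn)/(S_up−S_dn) = (0.0000−0.0000)/(113.3856−64.2816) = 0.0000. V = [p*·0.0000 + (1−p*)·0.0000]/1.19 = 0.0000. B = V − Δ·S = 0.0000.
(1,1): S=157.4800. Δ = (V_up−V_dn)/(S_up−S_dn) = (42.7296−0.0000)/(199.9996−113.3856) = 0.4933. V = [p*·42.7296 + (1−p*)·0.0000]/1.19 = 30.6844. B = V − Δ·S = -47.0058.
(0,0): S=124.0000. Δ = (V_up−V_dn)/(S_up−S_dn) = (30.6844−0.0000)/(157.4800−89.2800) = 0.4499. V = [p*·30.6844 + (1−p*)·0.0000]/1.19 = 22.0346. B = V − Δ·S = -33.7551.
Root portfolio cost Δ·124+B reproduces V0=22.0346.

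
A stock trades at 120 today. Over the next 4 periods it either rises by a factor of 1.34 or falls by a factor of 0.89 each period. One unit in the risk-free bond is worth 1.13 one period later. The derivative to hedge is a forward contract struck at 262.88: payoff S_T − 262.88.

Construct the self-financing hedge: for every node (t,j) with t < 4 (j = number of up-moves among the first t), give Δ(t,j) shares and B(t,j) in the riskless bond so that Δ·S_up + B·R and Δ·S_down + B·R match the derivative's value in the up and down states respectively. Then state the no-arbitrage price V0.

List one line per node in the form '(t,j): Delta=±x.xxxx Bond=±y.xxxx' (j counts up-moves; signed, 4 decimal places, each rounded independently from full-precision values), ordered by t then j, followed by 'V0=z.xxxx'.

(0,0): Delta=1.0000 Bond=-161.2292
(1,0): Delta=1.0000 Bond=-182.1890
(1,1): Delta=1.0000 Bond=-182.1890
(2,0): Delta=1.0000 Bond=-205.8736
(2,1): Delta=1.0000 Bond=-205.8736
(2,2): Delta=1.0000 Bond=-205.8736
(3,0): Delta=1.0000 Bond=-232.6372
(3,1): Delta=1.0000 Bond=-232.6372
(3,2): Delta=1.0000 Bond=-232.6372
(3,3): Delta=1.0000 Bond=-232.6372
V0=-41.2292

Risk-neutral probability p* = (R−d)/(u−d) = (1.13−0.89)/(1.34−0.89) = 0.5333.
At expiry t=4: V(4,0)=-187.5893, V(4,1)=-149.5210, V(4,2)=-92.2046, V(4,3)=-5.9081, V(4,4)=124.0215
(3,0): S=84.5963. Δ = (V_up−V_dn)/(S_up−S_dn) = (-149.5210−-187.5893)/(113.3590−75.2907) = 1.0000. V = [p*·-149.5210 + (1−p*)·-187.5893]/1.13 = -148.0409. B = V − Δ·S = -232.6372.
(3,1): S=127.3697. Δ = (V_up−V_dn)/(S_up−S_dn) = (-92.2046−-149.5210)/(170.6754−113.3590) = 1.0000. V = [p*·-92.2046 + (1−p*)·-149.5210]/1.13 = -105.2675. B = V − Δ·S = -232.6372.
(3,2): S=191.7701. Δ = (V_up−V_dn)/(S_up−S_dn) = (-5.9081−-92.2046)/(256.9719−170.6754) = 1.0000. V = [p*·-5.9081 + (1−p*)·-92.2046]/1.13 = -40.8671. B = V − Δ·S = -232.6372.
(3,3): S=288.7325. Δ = (V_up−V_dn)/(S_up−S_dn) = (124.0215−-5.9081)/(386.9015−256.9719) = 1.0000. V = [p*·124.0215 + (1−p*)·-5.9081]/1.13 = 56.0953. B = V − Δ·S = -232.6372.
(2,0): S=95.0520. Δ = (V_up−V_dn)/(S_up−S_dn) = (-105.2675−-148.0409)/(127.3697−84.5963) = 1.0000. V = [p*·-105.2675 + (1−p*)·-148.0409]/1.13 = -110.8216. B = V − Δ·S = -205.8736.
(2,1): S=143.1120. Δ = (V_up−V_dn)/(S_up−S_dn) = (-40.8671−-105.2675)/(191.7701−127.3697) = 1.0000. V = [p*·-40.8671 + (1−p*)·-105.2675]/1.13 = -62.7616. B = V − Δ·S = -205.8736.
(2,2): S=215.4720. Δ = (V_up−V_dn)/(S_up−S_dn) = (56.0953−-40.8671)/(288.7325−191.7701) = 1.0000. V = [p*·56.0953 + (1−p*)·-40.8671]/1.13 = 9.5984. B = V − Δ·S = -205.8736.
(1,0): S=106.8000. Δ = (V_up−V_dn)/(S_up−S_dn) = (-62.7616−-110.8216)/(143.1120−95.0520) = 1.0000. V = [p*·-62.7616 + (1−p*)·-110.8216]/1.13 = -75.3890. B = V − Δ·S = -182.1890.
(1,1): S=160.8000. Δ = (V_up−V_dn)/(S_up−S_dn) = (9.5984−-62.7616)/(215.4720−143.1120) = 1.0000. V = [p*·9.5984 + (1−p*)·-62.7616]/1.13 = -21.3890. B = V − Δ·S = -182.1890.
(0,0): S=120.0000. Δ = (V_up−V_dn)/(S_up−S_dn) = (-21.3890−-75.3890)/(160.8000−106.8000) = 1.0000. V = [p*·-21.3890 + (1−p*)·-75.3890]/1.13 = -41.2292. B = V − Δ·S = -161.2292.
Root portfolio cost Δ·120+B reproduces V0=-41.2292.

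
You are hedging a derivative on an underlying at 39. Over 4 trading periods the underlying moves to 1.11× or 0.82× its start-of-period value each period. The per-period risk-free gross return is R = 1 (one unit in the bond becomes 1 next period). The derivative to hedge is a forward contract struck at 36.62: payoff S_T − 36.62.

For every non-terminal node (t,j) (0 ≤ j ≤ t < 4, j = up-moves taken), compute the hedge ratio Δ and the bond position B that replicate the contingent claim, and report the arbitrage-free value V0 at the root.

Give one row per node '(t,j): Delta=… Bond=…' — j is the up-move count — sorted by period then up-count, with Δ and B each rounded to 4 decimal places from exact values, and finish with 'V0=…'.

(0,0): Delta=1.0000 Bond=-36.6200
(1,0): Delta=1.0000 Bond=-36.6200
(1,1): Delta=1.0000 Bond=-36.6200
(2,0): Delta=1.0000 Bond=-36.6200
(2,1): Delta=1.0000 Bond=-36.6200
(2,2): Delta=1.0000 Bond=-36.6200
(3,0): Delta=1.0000 Bond=-36.6200
(3,1): Delta=1.0000 Bond=-36.6200
(3,2): Delta=1.0000 Bond=-36.6200
(3,3): Delta=1.0000 Bond=-36.6200
V0=2.3800

Risk-neutral probability p* = (R−d)/(u−d) = (1−0.82)/(1.11−0.82) = 0.6207.
Payoff layer (t=4): V(4,0)=-18.9873, V(4,1)=-12.7513, V(4,2)=-4.3099, V(4,3)=7.1168, V(4,4)=22.5847
(3,0): S=21.5034. Δ = (V_up−V_dn)/(S_up−S_dn) = (-12.7513−-18.9873)/(23.8687−17.6327) = 1.0000. V = [p*·-12.7513 + (1−p*)·-18.9873]/1 = -15.1166. B = V − Δ·S = -36.6200.
(3,1): S=29.1082. Δ = (V_up−V_dn)/(S_up−S_dn) = (-4.3099−-12.7513)/(32.3101−23.8687) = 1.0000. V = [p*·-4.3099 + (1−p*)·-12.7513]/1 = -7.5118. B = V − Δ·S = -36.6200.
(3,2): S=39.4026. Δ = (V_up−V_dn)/(S_up−S_dn) = (7.1168−-4.3099)/(43.7368−32.3101) = 1.0000. V = [p*·7.1168 + (1−p*)·-4.3099]/1 = 2.7826. B = V − Δ·S = -36.6200.
(3,3): S=53.3376. Δ = (V_up−V_dn)/(S_up−S_dn) = (22.5847−7.1168)/(59.2047−43.7368) = 1.0000. V = [p*·22.5847 + (1−p*)·7.1168]/1 = 16.7176. B = V − Δ·S = -36.6200.
(2,0): S=26.2236. Δ = (V_up−V_dn)/(S_up−S_dn) = (-7.5118−-15.1166)/(29.1082−21.5034) = 1.0000. V = [p*·-7.5118 + (1−p*)·-15.1166]/1 = -10.3964. B = V − Δ·S = -36.6200.
(2,1): S=35.4978. Δ = (V_up−V_dn)/(S_up−S_dn) = (2.7826−-7.5118)/(39.4026−29.1082) = 1.0000. V = [p*·2.7826 + (1−p*)·-7.5118]/1 = -1.1222. B = V − Δ·S = -36.6200.
(2,2): S=48.0519. Δ = (V_up−V_dn)/(S_up−S_dn) = (16.7176−2.7826)/(53.3376−39.4026) = 1.0000. V = [p*·16.7176 + (1−p*)·2.7826]/1 = 11.4319. B = V − Δ·S = -36.6200.
(1,0): S=31.9800. Δ = (V_up−V_dn)/(S_up−S_dn) = (-1.1222−-10.3964)/(35.4978−26.2236) = 1.0000. V = [p*·-1.1222 + (1−p*)·-10.3964]/1 = -4.6400. B = V − Δ·S = -36.6200.
(1,1): S=43.2900. Δ = (V_up−V_dn)/(S_up−S_dn) = (11.4319−-1.1222)/(48.0519−35.4978) = 1.0000. V = [p*·11.4319 + (1−p*)·-1.1222]/1 = 6.6700. B = V − Δ·S = -36.6200.
(0,0): S=39.0000. Δ = (V_up−V_dn)/(S_up−S_dn) = (6.6700−-4.6400)/(43.2900−31.9800) = 1.0000. V = [p*·6.6700 + (1−p*)·-4.6400]/1 = 2.3800. B = V − Δ·S = -36.6200.
Check: Δ(0,0)·S0 + B(0,0) = 2.3800 = V0.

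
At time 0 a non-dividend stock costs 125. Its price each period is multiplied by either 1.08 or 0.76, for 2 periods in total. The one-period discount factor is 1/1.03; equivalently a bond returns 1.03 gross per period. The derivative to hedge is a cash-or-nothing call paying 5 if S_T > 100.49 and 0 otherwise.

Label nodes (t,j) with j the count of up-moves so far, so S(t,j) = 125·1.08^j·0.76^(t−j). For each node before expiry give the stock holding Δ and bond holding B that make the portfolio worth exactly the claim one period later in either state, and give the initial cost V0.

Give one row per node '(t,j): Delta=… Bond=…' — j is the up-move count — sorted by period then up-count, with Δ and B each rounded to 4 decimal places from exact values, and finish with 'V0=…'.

Risk-neutral probability p* = (R−d)/(u−d) = (1.03−0.76)/(1.08−0.76) = 0.8437.
Terminal payoffs: V(2,0)=0.0000, V(2,1)=5.0000, V(2,2)=5.0000
  t=1,j=0: stock 95.0000 → up 102.6000 (V=5.0000), down 72.2000 (V=0.0000). Price 4.0959; hedge Δ=0.1645, bond B=-11.5291.
  t=1,j=1: stock 135.0000 → up 145.8000 (V=5.0000), down 102.6000 (V=5.0000). Price 4.8544; hedge Δ=0.0000, bond B=4.8544.
  t=0,j=0: stock 125.0000 → up 135.0000 (V=4.8544), down 95.0000 (V=4.0959). Price 4.5979; hedge Δ=0.0190, bond B=2.2276.
Self-financing check: at every node Δ·S+B equals the discounted successor values.

(0,0): Delta=0.0190 Bond=2.2276
(1,0): Delta=0.1645 Bond=-11.5291
(1,1): Delta=0.0000 Bond=4.8544
V0=4.5979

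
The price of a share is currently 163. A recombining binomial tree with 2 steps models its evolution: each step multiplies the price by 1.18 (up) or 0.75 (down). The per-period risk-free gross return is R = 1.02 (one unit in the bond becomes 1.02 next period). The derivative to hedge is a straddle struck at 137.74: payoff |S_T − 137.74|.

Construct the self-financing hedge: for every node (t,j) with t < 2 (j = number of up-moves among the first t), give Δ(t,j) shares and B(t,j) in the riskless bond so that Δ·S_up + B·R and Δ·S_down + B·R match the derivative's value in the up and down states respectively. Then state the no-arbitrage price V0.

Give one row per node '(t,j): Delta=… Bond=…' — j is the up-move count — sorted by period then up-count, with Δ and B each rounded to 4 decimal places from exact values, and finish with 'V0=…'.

Under the risk-neutral measure, an up-move has probability p* = (R−d)/(u−d) = 0.6279 and values discount at R = 1.02.
Terminal payoffs: V(2,0)=46.0525, V(2,1)=6.5150, V(2,2)=89.2212
(1,0): S=122.2500. Δ = (V_up−V_dn)/(S_up−S_dn) = (6.5150−46.0525)/(144.2550−91.6875) = -0.7521. V = [p*·6.5150 + (1−p*)·46.0525]/1.02 = 20.8104. B = V − Δ·S = 112.7581.
(1,1): S=192.3400. Δ = (V_up−V_dn)/(S_up−S_dn) = (89.2212−6.5150)/(226.9612−144.2550) = 1.0000. V = [p*·89.2212 + (1−p*)·6.5150]/1.02 = 57.3008. B = V − Δ·S = -135.0392.
(0,0): S=163.0000. Δ = (V_up−V_dn)/(S_up−S_dn) = (57.3008−20.8104)/(192.3400−122.2500) = 0.5206. V = [p*·57.3008 + (1−p*)·20.8104]/1.02 = 42.8657. B = V − Δ·S = -41.9957.
Self-financing check: at every node Δ·S+B equals the discounted successor values.

(0,0): Delta=0.5206 Bond=-41.9957
(1,0): Delta=-0.7521 Bond=112.7581
(1,1): Delta=1.0000 Bond=-135.0392
V0=42.8657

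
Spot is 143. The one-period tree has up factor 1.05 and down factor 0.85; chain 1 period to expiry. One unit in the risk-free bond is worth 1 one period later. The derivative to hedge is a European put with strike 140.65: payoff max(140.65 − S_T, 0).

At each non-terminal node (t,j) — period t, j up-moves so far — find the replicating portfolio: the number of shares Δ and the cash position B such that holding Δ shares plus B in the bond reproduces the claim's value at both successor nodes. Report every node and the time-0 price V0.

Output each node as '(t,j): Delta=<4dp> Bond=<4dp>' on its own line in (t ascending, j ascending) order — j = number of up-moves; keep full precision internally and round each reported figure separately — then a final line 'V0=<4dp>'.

Under the risk-neutral measure, an up-move has probability p* = (R−d)/(u−d) = 0.7500 and values discount at R = 1.
Payoff layer (t=1): V(1,0)=19.1000, V(1,1)=0.0000
Node (0,0) S=143.0000: V=(p*·0.0000+(1−p*)·19.1000)/1=4.7750; Δ=(0.0000−19.1000)/(150.1500−121.5500)=-0.6678; B=V−Δ·S=100.2750
Self-financing check: at every node Δ·S+B equals the discounted successor values.

(0,0): Delta=-0.6678 Bond=100.2750
V0=4.7750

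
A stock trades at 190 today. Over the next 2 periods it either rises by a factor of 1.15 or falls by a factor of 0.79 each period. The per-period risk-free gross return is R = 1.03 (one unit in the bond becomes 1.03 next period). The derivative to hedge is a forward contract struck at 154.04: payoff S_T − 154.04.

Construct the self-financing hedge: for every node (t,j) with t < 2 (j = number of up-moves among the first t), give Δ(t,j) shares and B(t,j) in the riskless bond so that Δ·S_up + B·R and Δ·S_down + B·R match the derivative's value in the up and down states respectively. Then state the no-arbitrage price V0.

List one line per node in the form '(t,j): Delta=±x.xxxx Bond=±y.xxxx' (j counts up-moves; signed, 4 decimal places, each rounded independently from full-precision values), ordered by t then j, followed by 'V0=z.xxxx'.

(0,0): Delta=1.0000 Bond=-145.1975
(1,0): Delta=1.0000 Bond=-149.5534
(1,1): Delta=1.0000 Bond=-149.5534
V0=44.8025

The replicating-portfolio and risk-neutral prices coincide; use p* = (1.03−0.79)/(1.15−0.79) = 0.6667 for the latter.
Terminal values V(2,·): V(2,0)=-35.4610, V(2,1)=18.5750, V(2,2)=97.2350
(1,0): S=150.1000. Δ = (V_up−V_dn)/(S_up−S_dn) = (18.5750−-35.4610)/(172.6150−118.5790) = 1.0000. V = [p*·18.5750 + (1−p*)·-35.4610]/1.03 = 0.5466. B = V − Δ·S = -149.5534.
(1,1): S=218.5000. Δ = (V_up−V_dn)/(S_up−S_dn) = (97.2350−18.5750)/(251.2750−172.6150) = 1.0000. V = [p*·97.2350 + (1−p*)·18.5750]/1.03 = 68.9466. B = V − Δ·S = -149.5534.
(0,0): S=190.0000. Δ = (V_up−V_dn)/(S_up−S_dn) = (68.9466−0.5466)/(218.5000−150.1000) = 1.0000. V = [p*·68.9466 + (1−p*)·0.5466]/1.03 = 44.8025. B = V − Δ·S = -145.1975.
Root portfolio cost Δ·190+B reproduces V0=44.8025.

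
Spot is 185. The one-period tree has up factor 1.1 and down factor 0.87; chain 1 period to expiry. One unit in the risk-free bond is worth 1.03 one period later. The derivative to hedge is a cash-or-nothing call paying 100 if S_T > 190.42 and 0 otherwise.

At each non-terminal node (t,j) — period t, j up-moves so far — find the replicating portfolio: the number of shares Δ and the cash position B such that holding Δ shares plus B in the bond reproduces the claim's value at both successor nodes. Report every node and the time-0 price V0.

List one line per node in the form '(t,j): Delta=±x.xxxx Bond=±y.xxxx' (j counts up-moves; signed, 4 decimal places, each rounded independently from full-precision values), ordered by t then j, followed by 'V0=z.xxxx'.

(0,0): Delta=2.3502 Bond=-367.2436
V0=67.5390

No-arbitrage ⇒ martingale measure with p* = (R−d)/(u−d) = 0.6957.
Terminal payoffs: V(1,0)=0.0000, V(1,1)=100.0000
  t=0,j=0: stock 185.0000 → up 203.5000 (V=100.0000), down 160.9500 (V=0.0000). Price 67.5390; hedge Δ=2.3502, bond B=-367.2436.
Self-financing check: at every node Δ·S+B equals the discounted successor values.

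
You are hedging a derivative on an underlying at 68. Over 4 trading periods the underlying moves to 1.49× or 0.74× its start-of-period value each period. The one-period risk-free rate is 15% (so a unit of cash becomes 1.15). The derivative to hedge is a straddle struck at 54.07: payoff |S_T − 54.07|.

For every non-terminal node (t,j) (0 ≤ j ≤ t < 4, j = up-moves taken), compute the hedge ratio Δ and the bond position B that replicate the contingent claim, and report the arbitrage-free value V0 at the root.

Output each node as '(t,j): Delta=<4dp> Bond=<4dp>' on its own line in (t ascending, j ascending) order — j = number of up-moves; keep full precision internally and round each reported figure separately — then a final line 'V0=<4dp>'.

(0,0): Delta=0.8373 Bond=-15.1909
(1,0): Delta=0.5714 Bond=-4.0893
(1,1): Delta=0.9468 Bond=-28.5653
(2,0): Delta=-0.0264 Bond=17.5563
(2,1): Delta=0.8176 Bond=-23.1614
(2,2): Delta=1.0000 Bond=-40.8847
(3,0): Delta=-1.0000 Bond=47.0174
(3,1): Delta=0.3746 Bond=-2.0576
(3,2): Delta=1.0000 Bond=-47.0174
(3,3): Delta=1.0000 Bond=-47.0174
V0=41.7433

No-arbitrage ⇒ martingale measure with p* = (R−d)/(u−d) = 0.5467.
Terminal values V(4,·): V(4,0)=33.6791, V(4,1)=13.0127, V(4,2)=28.5994, V(4,3)=112.3860, V(4,4)=281.0914
(3,0): S=27.5552. Δ = (V_up−V_dn)/(S_up−S_dn) = (13.0127−33.6791)/(41.0573−20.3909) = -1.0000. V = [p*·13.0127 + (1−p*)·33.6791]/1.15 = 19.4622. B = V − Δ·S = 47.0174.
(3,1): S=55.4828. Δ = (V_up−V_dn)/(S_up−S_dn) = (28.5994−13.0127)/(82.6694−41.0573) = 0.3746. V = [p*·28.5994 + (1−p*)·13.0127]/1.15 = 18.7247. B = V − Δ·S = -2.0576.
(3,2): S=111.7154. Δ = (V_up−V_dn)/(S_up−S_dn) = (112.3860−28.5994)/(166.4560−82.6694) = 1.0000. V = [p*·112.3860 + (1−p*)·28.5994]/1.15 = 64.6980. B = V − Δ·S = -47.0174.
(3,3): S=224.9405. Δ = (V_up−V_dn)/(S_up−S_dn) = (281.0914−112.3860)/(335.1614−166.4560) = 1.0000. V = [p*·281.0914 + (1−p*)·112.3860]/1.15 = 177.9231. B = V − Δ·S = -47.0174.
(2,0): S=37.2368. Δ = (V_up−V_dn)/(S_up−S_dn) = (18.7247−19.4622)/(55.4828−27.5552) = -0.0264. V = [p*·18.7247 + (1−p*)·19.4622]/1.15 = 16.5731. B = V − Δ·S = 17.5563.
(2,1): S=74.9768. Δ = (V_up−V_dn)/(S_up−S_dn) = (64.6980−18.7247)/(111.7154−55.4828) = 0.8176. V = [p*·64.6980 + (1−p*)·18.7247]/1.15 = 38.1364. B = V − Δ·S = -23.1614.
(2,2): S=150.9668. Δ = (V_up−V_dn)/(S_up−S_dn) = (177.9231−64.6980)/(224.9405−111.7154) = 1.0000. V = [p*·177.9231 + (1−p*)·64.6980]/1.15 = 110.0821. B = V − Δ·S = -40.8847.
(1,0): S=50.3200. Δ = (V_up−V_dn)/(S_up−S_dn) = (38.1364−16.5731)/(74.9768−37.2368) = 0.5714. V = [p*·38.1364 + (1−p*)·16.5731]/1.15 = 24.6617. B = V − Δ·S = -4.0893.
(1,1): S=101.3200. Δ = (V_up−V_dn)/(S_up−S_dn) = (110.0821−38.1364)/(150.9668−74.9768) = 0.9468. V = [p*·110.0821 + (1−p*)·38.1364]/1.15 = 67.3623. B = V − Δ·S = -28.5653.
(0,0): S=68.0000. Δ = (V_up−V_dn)/(S_up−S_dn) = (67.3623−24.6617)/(101.3200−50.3200) = 0.8373. V = [p*·67.3623 + (1−p*)·24.6617]/1.15 = 41.7433. B = V − Δ·S = -15.1909.
Each (Δ,B) replicates both successor values, so the strategy is self-financing and V0 is arbitrage-free.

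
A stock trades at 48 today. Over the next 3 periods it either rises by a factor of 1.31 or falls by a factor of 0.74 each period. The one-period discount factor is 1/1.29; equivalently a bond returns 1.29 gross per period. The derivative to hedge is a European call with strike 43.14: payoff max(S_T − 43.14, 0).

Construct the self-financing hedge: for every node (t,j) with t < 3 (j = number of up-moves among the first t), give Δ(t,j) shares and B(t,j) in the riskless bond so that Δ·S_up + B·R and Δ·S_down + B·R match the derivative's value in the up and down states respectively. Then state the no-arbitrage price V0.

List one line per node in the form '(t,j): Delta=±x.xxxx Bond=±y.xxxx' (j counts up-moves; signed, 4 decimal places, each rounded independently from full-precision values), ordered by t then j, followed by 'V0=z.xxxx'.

(0,0): Delta=0.9866 Bond=-19.4401
(1,0): Delta=0.6582 Bond=-13.4113
(1,1): Delta=0.9934 Bond=-25.5020
(2,0): Delta=0.0000 Bond=0.0000
(2,1): Delta=0.6717 Bond=-17.9298
(2,2): Delta=1.0000 Bond=-33.4419
V0=27.9189

The replicating-portfolio and risk-neutral prices coincide; use p* = (1.29−0.74)/(1.31−0.74) = 0.9649 for the latter.
Payoff layer (t=3): V(3,0)=0.0000, V(3,1)=0.0000, V(3,2)=17.8159, V(3,3)=64.7684
  t=2,j=0: stock 26.2848 → up 34.4331 (V=0.0000), down 19.4508 (V=0.0000). Price 0.0000; hedge Δ=0.0000, bond B=0.0000.
  t=2,j=1: stock 46.5312 → up 60.9559 (V=17.8159), down 34.4331 (V=0.0000). Price 13.3262; hedge Δ=0.6717, bond B=-17.9298.
  t=2,j=2: stock 82.3728 → up 107.9084 (V=64.7684), down 60.9559 (V=17.8159). Price 48.9309; hedge Δ=1.0000, bond B=-33.4419.
  t=1,j=0: stock 35.5200 → up 46.5312 (V=13.3262), down 26.2848 (V=0.0000). Price 9.9679; hedge Δ=0.6582, bond B=-13.4113.
  t=1,j=1: stock 62.8800 → up 82.3728 (V=48.9309), down 46.5312 (V=13.3262). Price 36.9625; hedge Δ=0.9934, bond B=-25.5020.
  t=0,j=0: stock 48.0000 → up 62.8800 (V=36.9625), down 35.5200 (V=9.9679). Price 27.9189; hedge Δ=0.9866, bond B=-19.4401.
Root portfolio cost Δ·48+B reproduces V0=27.9189.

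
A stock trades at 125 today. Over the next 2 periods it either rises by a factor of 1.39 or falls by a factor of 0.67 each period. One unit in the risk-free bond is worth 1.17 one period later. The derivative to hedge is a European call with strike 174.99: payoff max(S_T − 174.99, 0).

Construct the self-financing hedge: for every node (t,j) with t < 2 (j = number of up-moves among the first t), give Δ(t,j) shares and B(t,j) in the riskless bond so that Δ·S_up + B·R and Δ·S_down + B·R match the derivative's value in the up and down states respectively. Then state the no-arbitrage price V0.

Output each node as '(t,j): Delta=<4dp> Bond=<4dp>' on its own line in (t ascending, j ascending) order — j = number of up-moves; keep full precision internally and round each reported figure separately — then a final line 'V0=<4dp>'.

(0,0): Delta=0.4387 Bond=-31.4034
(1,0): Delta=0.0000 Bond=0.0000
(1,1): Delta=0.5318 Bond=-52.9084
V0=23.4354

Since d<R<u, set p* = (R−d)/(u−d) = 0.6944; price each node as the discounted p*-expectation of its children.
Terminal values V(2,·): V(2,0)=0.0000, V(2,1)=0.0000, V(2,2)=66.5225
  t=1,j=0: stock 83.7500 → up 116.4125 (V=0.0000), down 56.1125 (V=0.0000). Price 0.0000; hedge Δ=0.0000, bond B=0.0000.
  t=1,j=1: stock 173.7500 → up 241.5125 (V=66.5225), down 116.4125 (V=0.0000). Price 39.4839; hedge Δ=0.5318, bond B=-52.9084.
  t=0,j=0: stock 125.0000 → up 173.7500 (V=39.4839), down 83.7500 (V=0.0000). Price 23.4354; hedge Δ=0.4387, bond B=-31.4034.
Check: Δ(0,0)·S0 + B(0,0) = 23.4354 = V0.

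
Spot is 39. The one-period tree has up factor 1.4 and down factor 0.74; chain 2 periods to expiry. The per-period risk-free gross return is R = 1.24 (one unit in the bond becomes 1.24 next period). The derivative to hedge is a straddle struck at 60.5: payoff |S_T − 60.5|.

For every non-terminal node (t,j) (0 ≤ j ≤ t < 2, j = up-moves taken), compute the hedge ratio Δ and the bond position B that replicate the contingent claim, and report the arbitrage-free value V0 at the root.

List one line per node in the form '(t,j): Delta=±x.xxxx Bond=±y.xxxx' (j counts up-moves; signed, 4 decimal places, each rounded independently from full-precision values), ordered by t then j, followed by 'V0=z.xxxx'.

(0,0): Delta=-0.2433 Bond=21.7358
(1,0): Delta=-1.0000 Bond=48.7903
(1,1): Delta=-0.1153 Bond=19.9643
V0=12.2465

No-arbitrage ⇒ martingale measure with p* = (R−d)/(u−d) = 0.7576.
Terminal payoffs: V(2,0)=39.1436, V(2,1)=20.0960, V(2,2)=15.9400
  t=1,j=0: stock 28.8600 → up 40.4040 (V=20.0960), down 21.3564 (V=39.1436). Price 19.9303; hedge Δ=-1.0000, bond B=48.7903.
  t=1,j=1: stock 54.6000 → up 76.4400 (V=15.9400), down 40.4040 (V=20.0960). Price 13.6674; hedge Δ=-0.1153, bond B=19.9643.
  t=0,j=0: stock 39.0000 → up 54.6000 (V=13.6674), down 28.8600 (V=19.9303). Price 12.2465; hedge Δ=-0.2433, bond B=21.7358.
The time-0 hedge costs 12.2465, which is the no-arbitrage price.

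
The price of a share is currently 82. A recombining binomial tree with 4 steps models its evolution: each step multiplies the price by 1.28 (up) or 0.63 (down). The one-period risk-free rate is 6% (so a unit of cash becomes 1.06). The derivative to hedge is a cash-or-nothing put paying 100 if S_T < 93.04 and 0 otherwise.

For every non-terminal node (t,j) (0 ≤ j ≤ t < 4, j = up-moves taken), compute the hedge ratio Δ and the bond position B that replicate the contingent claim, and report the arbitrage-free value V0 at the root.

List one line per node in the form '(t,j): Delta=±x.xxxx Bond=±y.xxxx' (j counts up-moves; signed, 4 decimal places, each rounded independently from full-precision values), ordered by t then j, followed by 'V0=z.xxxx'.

Risk-neutral probability p* = (R−d)/(u−d) = (1.06−0.63)/(1.28−0.63) = 0.6615.
Terminal values V(4,·): V(4,0)=100.0000, V(4,1)=100.0000, V(4,2)=100.0000, V(4,3)=0.0000, V(4,4)=0.0000
  t=3,j=0: stock 20.5039 → up 26.2449 (V=100.0000), down 12.9174 (V=100.0000). Price 94.3396; hedge Δ=0.0000, bond B=94.3396.
  t=3,j=1: stock 41.6586 → up 53.3230 (V=100.0000), down 26.2449 (V=100.0000). Price 94.3396; hedge Δ=0.0000, bond B=94.3396.
  t=3,j=2: stock 84.6397 → up 108.3389 (V=0.0000), down 53.3230 (V=100.0000). Price 31.9303; hedge Δ=-1.8177, bond B=185.7765.
  t=3,j=3: stock 171.9665 → up 220.1171 (V=0.0000), down 108.3389 (V=0.0000). Price 0.0000; hedge Δ=0.0000, bond B=0.0000.
  t=2,j=0: stock 32.5458 → up 41.6586 (V=94.3396), down 20.5039 (V=94.3396). Price 88.9996; hedge Δ=0.0000, bond B=88.9996.
  t=2,j=1: stock 66.1248 → up 84.6397 (V=31.9303), down 41.6586 (V=94.3396). Price 50.0505; hedge Δ=-1.4520, bond B=146.0647.
  t=2,j=2: stock 134.3488 → up 171.9665 (V=0.0000), down 84.6397 (V=31.9303). Price 10.1955; hedge Δ=-0.3656, bond B=59.3191.
  t=1,j=0: stock 51.6600 → up 66.1248 (V=50.0505), down 32.5458 (V=88.9996). Price 59.6540; hedge Δ=-1.1599, bond B=119.5758.
  t=1,j=1: stock 104.9600 → up 134.3488 (V=10.1955), down 66.1248 (V=50.0505). Price 22.3442; hedge Δ=-0.5842, bond B=83.6596.
  t=0,j=0: stock 82.0000 → up 104.9600 (V=22.3442), down 51.6600 (V=59.6540). Price 32.9926; hedge Δ=-0.7000, bond B=90.3923.
Self-financing check: at every node Δ·S+B equals the discounted successor values.

(0,0): Delta=-0.7000 Bond=90.3923
(1,0): Delta=-1.1599 Bond=119.5758
(1,1): Delta=-0.5842 Bond=83.6596
(2,0): Delta=0.0000 Bond=88.9996
(2,1): Delta=-1.4520 Bond=146.0647
(2,2): Delta=-0.3656 Bond=59.3191
(3,0): Delta=0.0000 Bond=94.3396
(3,1): Delta=0.0000 Bond=94.3396
(3,2): Delta=-1.8177 Bond=185.7765
(3,3): Delta=0.0000 Bond=0.0000
V0=32.9926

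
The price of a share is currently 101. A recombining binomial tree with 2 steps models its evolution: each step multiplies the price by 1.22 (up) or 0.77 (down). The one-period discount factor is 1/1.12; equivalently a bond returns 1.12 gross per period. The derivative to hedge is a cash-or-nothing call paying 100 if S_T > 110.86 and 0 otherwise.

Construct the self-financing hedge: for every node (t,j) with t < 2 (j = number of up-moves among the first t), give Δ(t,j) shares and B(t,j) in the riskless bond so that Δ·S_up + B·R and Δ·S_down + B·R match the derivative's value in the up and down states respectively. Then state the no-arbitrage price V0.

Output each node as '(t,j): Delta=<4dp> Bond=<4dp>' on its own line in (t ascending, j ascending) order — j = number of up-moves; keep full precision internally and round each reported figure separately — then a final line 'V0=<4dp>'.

(0,0): Delta=1.5279 Bond=-106.0957
(1,0): Delta=0.0000 Bond=0.0000
(1,1): Delta=1.8035 Bond=-152.7778
V0=48.2253

No-arbitrage ⇒ martingale measure with p* = (R−d)/(u−d) = 0.7778.
Payoff layer (t=2): V(2,0)=0.0000, V(2,1)=0.0000, V(2,2)=100.0000
  t=1,j=0: stock 77.7700 → up 94.8794 (V=0.0000), down 59.8829 (V=0.0000). Price 0.0000; hedge Δ=0.0000, bond B=0.0000.
  t=1,j=1: stock 123.2200 → up 150.3284 (V=100.0000), down 94.8794 (V=0.0000). Price 69.4444; hedge Δ=1.8035, bond B=-152.7778.
  t=0,j=0: stock 101.0000 → up 123.2200 (V=69.4444), down 77.7700 (V=0.0000). Price 48.2253; hedge Δ=1.5279, bond B=-106.0957.
Self-financing check: at every node Δ·S+B equals the discounted successor values.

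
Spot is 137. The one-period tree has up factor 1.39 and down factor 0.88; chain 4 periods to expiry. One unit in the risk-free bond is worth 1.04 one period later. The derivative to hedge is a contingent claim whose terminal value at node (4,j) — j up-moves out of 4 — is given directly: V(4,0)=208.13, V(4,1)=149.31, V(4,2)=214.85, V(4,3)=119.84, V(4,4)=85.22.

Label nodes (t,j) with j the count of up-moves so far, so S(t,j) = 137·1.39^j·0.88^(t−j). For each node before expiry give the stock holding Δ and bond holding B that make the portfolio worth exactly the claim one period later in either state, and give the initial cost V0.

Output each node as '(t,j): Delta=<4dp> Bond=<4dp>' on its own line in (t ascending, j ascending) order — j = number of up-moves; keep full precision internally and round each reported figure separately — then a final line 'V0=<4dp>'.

No-arbitrage ⇒ martingale measure with p* = (R−d)/(u−d) = 0.3137.
Terminal payoffs: V(4,0)=208.1300, V(4,1)=149.3100, V(4,2)=214.8500, V(4,3)=119.8400, V(4,4)=85.2200
Node (3,0) S=93.3617: V=(p*·149.3100+(1−p*)·208.1300)/1.04=182.3814; Δ=(149.3100−208.1300)/(129.7727−82.1583)=-1.2353; B=V−Δ·S=297.7147
Node (3,1) S=147.4690: V=(p*·214.8500+(1−p*)·149.3100)/1.04=163.3380; Δ=(214.8500−149.3100)/(204.9819−129.7727)=0.8714; B=V−Δ·S=34.8282
Node (3,2) S=232.9340: V=(p*·119.8400+(1−p*)·214.8500)/1.04=177.9259; Δ=(119.8400−214.8500)/(323.7782−204.9819)=-0.7998; B=V−Δ·S=364.2200
Node (3,3) S=367.9298: V=(p*·85.2200+(1−p*)·119.8400)/1.04=104.7873; Δ=(85.2200−119.8400)/(511.4224−323.7782)=-0.1845; B=V−Δ·S=172.6697
Node (2,0) S=106.0928: V=(p*·163.3380+(1−p*)·182.3814)/1.04=169.6221; Δ=(163.3380−182.3814)/(147.4690−93.3617)=-0.3520; B=V−Δ·S=206.9621
Node (2,1) S=167.5784: V=(p*·177.9259+(1−p*)·163.3380)/1.04=161.4564; Δ=(177.9259−163.3380)/(232.9340−147.4690)=0.1707; B=V−Δ·S=132.8527
Node (2,2) S=264.6977: V=(p*·104.7873+(1−p*)·177.9259)/1.04=149.0197; Δ=(104.7873−177.9259)/(367.9298−232.9340)=-0.5418; B=V−Δ·S=292.4287
Node (1,0) S=120.5600: V=(p*·161.4564+(1−p*)·169.6221)/1.04=160.6349; Δ=(161.4564−169.6221)/(167.5784−106.0928)=-0.1328; B=V−Δ·S=176.6462
Node (1,1) S=190.4300: V=(p*·149.0197+(1−p*)·161.4564)/1.04=151.4949; Δ=(149.0197−161.4564)/(264.6977−167.5784)=-0.1281; B=V−Δ·S=175.8805
Node (0,0) S=137.0000: V=(p*·151.4949+(1−p*)·160.6349)/1.04=151.6995; Δ=(151.4949−160.6349)/(190.4300−120.5600)=-0.1308; B=V−Δ·S=169.6212
Self-financing check: at every node Δ·S+B equals the discounted successor values.

(0,0): Delta=-0.1308 Bond=169.6212
(1,0): Delta=-0.1328 Bond=176.6462
(1,1): Delta=-0.1281 Bond=175.8805
(2,0): Delta=-0.3520 Bond=206.9621
(2,1): Delta=0.1707 Bond=132.8527
(2,2): Delta=-0.5418 Bond=292.4287
(3,0): Delta=-1.2353 Bond=297.7147
(3,1): Delta=0.8714 Bond=34.8282
(3,2): Delta=-0.7998 Bond=364.2200
(3,3): Delta=-0.1845 Bond=172.6697
V0=151.6995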